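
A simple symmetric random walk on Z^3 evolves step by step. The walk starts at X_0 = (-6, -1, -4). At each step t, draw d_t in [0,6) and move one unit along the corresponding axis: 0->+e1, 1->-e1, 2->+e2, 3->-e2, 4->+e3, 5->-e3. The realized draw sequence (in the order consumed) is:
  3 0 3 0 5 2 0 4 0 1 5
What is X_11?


t=0: X=(-6, -1, -4), d=3 → -e2, X_1=(-6, -2, -4)
t=1: X=(-6, -2, -4), d=0 → +e1, X_2=(-5, -2, -4)
t=2: X=(-5, -2, -4), d=3 → -e2, X_3=(-5, -3, -4)
t=3: X=(-5, -3, -4), d=0 → +e1, X_4=(-4, -3, -4)
t=4: X=(-4, -3, -4), d=5 → -e3, X_5=(-4, -3, -5)
t=5: X=(-4, -3, -5), d=2 → +e2, X_6=(-4, -2, -5)
t=6: X=(-4, -2, -5), d=0 → +e1, X_7=(-3, -2, -5)
t=7: X=(-3, -2, -5), d=4 → +e3, X_8=(-3, -2, -4)
t=8: X=(-3, -2, -4), d=0 → +e1, X_9=(-2, -2, -4)
t=9: X=(-2, -2, -4), d=1 → -e1, X_10=(-3, -2, -4)
t=10: X=(-3, -2, -4), d=5 → -e3, X_11=(-3, -2, -5)

(-3, -2, -5)


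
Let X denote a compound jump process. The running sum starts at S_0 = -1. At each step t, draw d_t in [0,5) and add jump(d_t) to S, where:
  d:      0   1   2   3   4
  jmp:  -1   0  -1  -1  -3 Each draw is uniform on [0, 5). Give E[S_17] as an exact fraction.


Outcome values over d=0..4: [-1, 0, -1, -1, -3]
Σy = -6, Σy² = 12, M = 5
μ = -6/5 = -6/5,  σ² = 12/5 − (-6/5)² = 24/25
E[S_17] = -1 + 17·(-6/5) = -107/5

-107/5


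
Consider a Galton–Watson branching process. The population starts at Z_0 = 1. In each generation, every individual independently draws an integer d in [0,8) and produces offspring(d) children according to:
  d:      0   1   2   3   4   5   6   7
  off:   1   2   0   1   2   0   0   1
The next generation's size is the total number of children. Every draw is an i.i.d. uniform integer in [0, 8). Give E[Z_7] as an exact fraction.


Outcome values over d=0..7: [1, 2, 0, 1, 2, 0, 0, 1]
Σy = 7, Σy² = 11, M = 8
μ = 7/8 = 7/8,  σ² = 11/8 − (7/8)² = 39/64
E[Z_0] = 1
E[Z_1] = 7/8·E[Z_0] = 7/8
E[Z_2] = 7/8·E[Z_1] = 49/64
E[Z_3] = 7/8·E[Z_2] = 343/512
E[Z_4] = 7/8·E[Z_3] = 2401/4096
E[Z_5] = 7/8·E[Z_4] = 16807/32768
E[Z_6] = 7/8·E[Z_5] = 117649/262144
E[Z_7] = 7/8·E[Z_6] = 823543/2097152

823543/2097152


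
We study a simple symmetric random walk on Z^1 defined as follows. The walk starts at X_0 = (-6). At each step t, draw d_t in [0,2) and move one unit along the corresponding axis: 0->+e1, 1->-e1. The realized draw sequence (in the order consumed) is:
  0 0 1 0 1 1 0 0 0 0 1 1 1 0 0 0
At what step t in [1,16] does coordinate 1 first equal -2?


t=0: X=(-6), d=0 → +e1, X_1=(-5)
t=1: X=(-5), d=0 → +e1, X_2=(-4)
t=2: X=(-4), d=1 → -e1, X_3=(-5)
t=3: X=(-5), d=0 → +e1, X_4=(-4)
t=4: X=(-4), d=1 → -e1, X_5=(-5)
t=5: X=(-5), d=1 → -e1, X_6=(-6)
t=6: X=(-6), d=0 → +e1, X_7=(-5)
t=7: X=(-5), d=0 → +e1, X_8=(-4)
t=8: X=(-4), d=0 → +e1, X_9=(-3)
t=9: X=(-3), d=0 → +e1, X_10=(-2)
t=10: X=(-2), d=1 → -e1, X_11=(-3)
t=11: X=(-3), d=1 → -e1, X_12=(-4)
t=12: X=(-4), d=1 → -e1, X_13=(-5)
t=13: X=(-5), d=0 → +e1, X_14=(-4)
t=14: X=(-4), d=0 → +e1, X_15=(-3)
t=15: X=(-3), d=0 → +e1, X_16=(-2)

10


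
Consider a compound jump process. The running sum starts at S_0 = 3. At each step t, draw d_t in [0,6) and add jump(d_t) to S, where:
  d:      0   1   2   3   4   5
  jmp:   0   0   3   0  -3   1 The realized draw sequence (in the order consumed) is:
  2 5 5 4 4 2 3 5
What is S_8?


t=0: S=3, d=2, jump=3, S_1=6
t=1: S=6, d=5, jump=1, S_2=7
t=2: S=7, d=5, jump=1, S_3=8
t=3: S=8, d=4, jump=-3, S_4=5
t=4: S=5, d=4, jump=-3, S_5=2
t=5: S=2, d=2, jump=3, S_6=5
t=6: S=5, d=3, jump=0, S_7=5
t=7: S=5, d=5, jump=1, S_8=6

6


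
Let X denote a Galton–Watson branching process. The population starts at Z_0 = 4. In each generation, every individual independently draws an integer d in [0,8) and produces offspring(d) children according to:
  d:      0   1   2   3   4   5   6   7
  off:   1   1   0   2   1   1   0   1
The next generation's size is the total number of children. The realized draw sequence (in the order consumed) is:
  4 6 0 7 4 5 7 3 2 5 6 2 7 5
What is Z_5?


1

gen 0: Z_0=4, draws=[4, 6, 0, 7], offspring=[1, 0, 1, 1], Z_1=3
gen 1: Z_1=3, draws=[4, 5, 7], offspring=[1, 1, 1], Z_2=3
gen 2: Z_2=3, draws=[3, 2, 5], offspring=[2, 0, 1], Z_3=3
gen 3: Z_3=3, draws=[6, 2, 7], offspring=[0, 0, 1], Z_4=1
gen 4: Z_4=1, draws=[5], offspring=[1], Z_5=1


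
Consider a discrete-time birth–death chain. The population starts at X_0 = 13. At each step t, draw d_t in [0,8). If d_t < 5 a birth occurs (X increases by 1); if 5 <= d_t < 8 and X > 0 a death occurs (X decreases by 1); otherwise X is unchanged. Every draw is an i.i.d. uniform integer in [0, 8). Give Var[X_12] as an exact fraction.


45/4

X can drop by at most 1 per step and X_0 = 13 > T = 12, so X_t >= 13 − t >= 1 > 0 for every t <= 12: the floor at 0 (the 'and X > 0' condition) never binds. Hence X_12 = X_0 + Σ_{t<12} Y_t with i.i.d. increments Y_t = y(d_t) ∈ {+1, −1, 0}.
Outcome values over d=0..7: [1, 1, 1, 1, 1, -1, -1, -1]
Σy = 2, Σy² = 8, M = 8
μ = 2/8 = 1/4,  σ² = 8/8 − (1/4)² = 15/16
Independent increments: Var[X_12] = 12·σ² = 12·(15/16) = 45/4


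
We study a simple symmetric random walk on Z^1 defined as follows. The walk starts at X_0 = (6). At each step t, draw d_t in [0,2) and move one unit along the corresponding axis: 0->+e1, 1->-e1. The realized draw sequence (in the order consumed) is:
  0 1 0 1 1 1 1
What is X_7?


(3)

t=0: X=(6), d=0 → +e1, X_1=(7)
t=1: X=(7), d=1 → -e1, X_2=(6)
t=2: X=(6), d=0 → +e1, X_3=(7)
t=3: X=(7), d=1 → -e1, X_4=(6)
t=4: X=(6), d=1 → -e1, X_5=(5)
t=5: X=(5), d=1 → -e1, X_6=(4)
t=6: X=(4), d=1 → -e1, X_7=(3)


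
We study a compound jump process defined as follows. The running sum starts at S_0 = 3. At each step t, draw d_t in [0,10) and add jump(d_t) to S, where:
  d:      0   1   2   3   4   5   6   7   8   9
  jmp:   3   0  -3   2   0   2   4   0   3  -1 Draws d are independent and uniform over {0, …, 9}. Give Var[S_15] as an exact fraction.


Outcome values over d=0..9: [3, 0, -3, 2, 0, 2, 4, 0, 3, -1]
Σy = 10, Σy² = 52, M = 10
μ = 10/10 = 1,  σ² = 52/10 − (1)² = 21/5
Independent increments: Var[S_15] = 15·σ² = 15·(21/5) = 63

63


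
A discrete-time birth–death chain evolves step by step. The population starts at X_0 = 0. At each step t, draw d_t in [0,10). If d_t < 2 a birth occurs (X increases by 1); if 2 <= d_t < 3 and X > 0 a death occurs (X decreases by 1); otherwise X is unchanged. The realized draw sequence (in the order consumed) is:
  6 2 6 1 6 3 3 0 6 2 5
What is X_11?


t=0: X=0, d=6 → hold, X_1=0
t=1: X=0, d=2 → hold, X_2=0
t=2: X=0, d=6 → hold, X_3=0
t=3: X=0, d=1 → birth, X_4=1
t=4: X=1, d=6 → hold, X_5=1
t=5: X=1, d=3 → hold, X_6=1
t=6: X=1, d=3 → hold, X_7=1
t=7: X=1, d=0 → birth, X_8=2
t=8: X=2, d=6 → hold, X_9=2
t=9: X=2, d=2 → death, X_10=1
t=10: X=1, d=5 → hold, X_11=1

1


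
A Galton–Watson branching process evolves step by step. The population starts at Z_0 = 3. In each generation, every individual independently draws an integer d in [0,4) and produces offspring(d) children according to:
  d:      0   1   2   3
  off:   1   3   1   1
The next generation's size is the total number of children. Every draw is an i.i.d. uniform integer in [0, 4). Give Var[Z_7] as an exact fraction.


Outcome values over d=0..3: [1, 3, 1, 1]
Σy = 6, Σy² = 12, M = 4
μ = 6/4 = 3/2,  σ² = 12/4 − (3/2)² = 3/4
V_0 = 0, E_0 = 3
V_1 = 3/4·E_0 + (3/2)²·V_0 = 9/4;  E_1 = 9/2
V_2 = 3/4·E_1 + (3/2)²·V_1 = 135/16;  E_2 = 27/4
V_3 = 3/4·E_2 + (3/2)²·V_2 = 1539/64;  E_3 = 81/8
V_4 = 3/4·E_3 + (3/2)²·V_3 = 15795/256;  E_4 = 243/16
V_5 = 3/4·E_4 + (3/2)²·V_4 = 153819/1024;  E_5 = 729/32
V_6 = 3/4·E_5 + (3/2)²·V_5 = 1454355/4096;  E_6 = 2187/64
V_7 = 3/4·E_6 + (3/2)²·V_6 = 13509099/16384;  E_7 = 6561/128

13509099/16384


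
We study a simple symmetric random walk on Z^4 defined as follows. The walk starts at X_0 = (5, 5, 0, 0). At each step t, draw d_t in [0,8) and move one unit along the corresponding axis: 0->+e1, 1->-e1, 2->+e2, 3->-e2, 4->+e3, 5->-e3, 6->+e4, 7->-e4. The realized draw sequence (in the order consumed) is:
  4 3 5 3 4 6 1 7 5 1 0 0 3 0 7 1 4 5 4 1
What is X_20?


(4, 2, 1, -1)

t=0: X=(5, 5, 0, 0), d=4 → +e3, X_1=(5, 5, 1, 0)
t=1: X=(5, 5, 1, 0), d=3 → -e2, X_2=(5, 4, 1, 0)
t=2: X=(5, 4, 1, 0), d=5 → -e3, X_3=(5, 4, 0, 0)
t=3: X=(5, 4, 0, 0), d=3 → -e2, X_4=(5, 3, 0, 0)
t=4: X=(5, 3, 0, 0), d=4 → +e3, X_5=(5, 3, 1, 0)
t=5: X=(5, 3, 1, 0), d=6 → +e4, X_6=(5, 3, 1, 1)
t=6: X=(5, 3, 1, 1), d=1 → -e1, X_7=(4, 3, 1, 1)
t=7: X=(4, 3, 1, 1), d=7 → -e4, X_8=(4, 3, 1, 0)
t=8: X=(4, 3, 1, 0), d=5 → -e3, X_9=(4, 3, 0, 0)
t=9: X=(4, 3, 0, 0), d=1 → -e1, X_10=(3, 3, 0, 0)
t=10: X=(3, 3, 0, 0), d=0 → +e1, X_11=(4, 3, 0, 0)
t=11: X=(4, 3, 0, 0), d=0 → +e1, X_12=(5, 3, 0, 0)
t=12: X=(5, 3, 0, 0), d=3 → -e2, X_13=(5, 2, 0, 0)
t=13: X=(5, 2, 0, 0), d=0 → +e1, X_14=(6, 2, 0, 0)
t=14: X=(6, 2, 0, 0), d=7 → -e4, X_15=(6, 2, 0, -1)
t=15: X=(6, 2, 0, -1), d=1 → -e1, X_16=(5, 2, 0, -1)
t=16: X=(5, 2, 0, -1), d=4 → +e3, X_17=(5, 2, 1, -1)
t=17: X=(5, 2, 1, -1), d=5 → -e3, X_18=(5, 2, 0, -1)
t=18: X=(5, 2, 0, -1), d=4 → +e3, X_19=(5, 2, 1, -1)
t=19: X=(5, 2, 1, -1), d=1 → -e1, X_20=(4, 2, 1, -1)


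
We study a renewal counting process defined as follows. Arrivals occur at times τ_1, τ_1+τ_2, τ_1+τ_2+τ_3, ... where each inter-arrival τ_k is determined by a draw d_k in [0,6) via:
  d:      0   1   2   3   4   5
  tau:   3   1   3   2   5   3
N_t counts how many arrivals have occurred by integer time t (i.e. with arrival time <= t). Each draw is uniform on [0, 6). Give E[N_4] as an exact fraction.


Inter-arrival values over d=0..5: [3, 1, 3, 2, 5, 3]
Each d has probability 1/6, so the pmf of τ is: f(1) = 1/6, f(2) = 1/6, f(3) = 1/2, f(5) = 1/6
Renewal equation for m(n) = E[N_n]: condition on τ_1 = k (if k <= n, one arrival plus a fresh copy on the remaining n−k steps): m(n) = F(n) + Σ_{k<=n} f(k)·m(n−k), where F(n) = P(τ <= n) and m(0) = 0
m(1) = F(1) = 1/6
m(2) = F(2) + f(1)·m(1) = 1/3 + 1/6·1/6 = 13/36
m(3) = F(3) + f(1)·m(2) + f(2)·m(1) = 5/6 + 1/6·13/36 + 1/6·1/6 = 199/216
m(4) = F(4) + f(1)·m(3) + f(2)·m(2) + f(3)·m(1) = 5/6 + 1/6·199/216 + 1/6·13/36 + 1/2·1/6 = 1465/1296
E[N_4] = m(4) = 1465/1296

1465/1296


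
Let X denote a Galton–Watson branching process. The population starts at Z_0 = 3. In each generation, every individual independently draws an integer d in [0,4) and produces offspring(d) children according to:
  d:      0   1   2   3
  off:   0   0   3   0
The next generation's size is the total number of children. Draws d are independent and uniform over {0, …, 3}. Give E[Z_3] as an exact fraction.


81/64

Outcome values over d=0..3: [0, 0, 3, 0]
Σy = 3, Σy² = 9, M = 4
μ = 3/4 = 3/4,  σ² = 9/4 − (3/4)² = 27/16
E[Z_0] = 3
E[Z_1] = 3/4·E[Z_0] = 9/4
E[Z_2] = 3/4·E[Z_1] = 27/16
E[Z_3] = 3/4·E[Z_2] = 81/64


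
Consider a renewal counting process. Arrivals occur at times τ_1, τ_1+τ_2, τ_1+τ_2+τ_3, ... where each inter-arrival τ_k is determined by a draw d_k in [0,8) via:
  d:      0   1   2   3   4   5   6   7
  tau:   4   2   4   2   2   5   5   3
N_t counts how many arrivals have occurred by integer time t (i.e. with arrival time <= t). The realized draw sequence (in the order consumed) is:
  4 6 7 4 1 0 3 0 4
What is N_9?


2

draw d_1=4: τ_1=2, arrival time A_1=2
draw d_2=6: τ_2=5, arrival time A_2=7
draw d_3=7: τ_3=3, arrival time A_3=10
draw d_4=4: τ_4=2, arrival time A_4=12
draw d_5=1: τ_5=2, arrival time A_5=14
draw d_6=0: τ_6=4, arrival time A_6=18
draw d_7=3: τ_7=2, arrival time A_7=20
draw d_8=0: τ_8=4, arrival time A_8=24
draw d_9=4: τ_9=2, arrival time A_9=26
N_t over t=0..9: 0:0 1:0 2:1 3:1 4:1 5:1 6:1 7:2 8:2 9:2


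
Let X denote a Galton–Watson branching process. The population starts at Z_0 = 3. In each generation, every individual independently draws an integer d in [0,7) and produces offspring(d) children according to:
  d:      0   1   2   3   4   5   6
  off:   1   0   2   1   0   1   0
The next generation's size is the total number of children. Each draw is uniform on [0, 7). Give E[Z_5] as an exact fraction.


9375/16807

Outcome values over d=0..6: [1, 0, 2, 1, 0, 1, 0]
Σy = 5, Σy² = 7, M = 7
μ = 5/7 = 5/7,  σ² = 7/7 − (5/7)² = 24/49
E[Z_0] = 3
E[Z_1] = 5/7·E[Z_0] = 15/7
E[Z_2] = 5/7·E[Z_1] = 75/49
E[Z_3] = 5/7·E[Z_2] = 375/343
E[Z_4] = 5/7·E[Z_3] = 1875/2401
E[Z_5] = 5/7·E[Z_4] = 9375/16807


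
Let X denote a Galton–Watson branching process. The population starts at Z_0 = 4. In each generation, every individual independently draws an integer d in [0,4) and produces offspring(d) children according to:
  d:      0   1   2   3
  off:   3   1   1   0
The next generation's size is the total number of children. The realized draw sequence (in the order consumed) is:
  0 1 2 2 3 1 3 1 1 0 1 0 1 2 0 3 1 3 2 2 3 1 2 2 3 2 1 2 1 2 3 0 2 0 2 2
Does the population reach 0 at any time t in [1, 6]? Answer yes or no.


no

gen 0: Z_0=4, draws=[0, 1, 2, 2], offspring=[3, 1, 1, 1], Z_1=6
gen 1: Z_1=6, draws=[3, 1, 3, 1, 1, 0], offspring=[0, 1, 0, 1, 1, 3], Z_2=6
gen 2: Z_2=6, draws=[1, 0, 1, 2, 0, 3], offspring=[1, 3, 1, 1, 3, 0], Z_3=9
gen 3: Z_3=9, draws=[1, 3, 2, 2, 3, 1, 2, 2, 3], offspring=[1, 0, 1, 1, 0, 1, 1, 1, 0], Z_4=6
gen 4: Z_4=6, draws=[2, 1, 2, 1, 2, 3], offspring=[1, 1, 1, 1, 1, 0], Z_5=5
gen 5: Z_5=5, draws=[0, 2, 0, 2, 2], offspring=[3, 1, 3, 1, 1], Z_6=9


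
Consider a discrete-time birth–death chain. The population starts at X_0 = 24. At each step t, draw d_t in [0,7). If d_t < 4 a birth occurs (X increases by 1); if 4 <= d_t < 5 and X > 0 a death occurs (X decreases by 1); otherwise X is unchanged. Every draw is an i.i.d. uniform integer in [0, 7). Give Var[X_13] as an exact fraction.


338/49

X can drop by at most 1 per step and X_0 = 24 > T = 13, so X_t >= 24 − t >= 11 > 0 for every t <= 13: the floor at 0 (the 'and X > 0' condition) never binds. Hence X_13 = X_0 + Σ_{t<13} Y_t with i.i.d. increments Y_t = y(d_t) ∈ {+1, −1, 0}.
Outcome values over d=0..6: [1, 1, 1, 1, -1, 0, 0]
Σy = 3, Σy² = 5, M = 7
μ = 3/7 = 3/7,  σ² = 5/7 − (3/7)² = 26/49
Independent increments: Var[X_13] = 13·σ² = 13·(26/49) = 338/49


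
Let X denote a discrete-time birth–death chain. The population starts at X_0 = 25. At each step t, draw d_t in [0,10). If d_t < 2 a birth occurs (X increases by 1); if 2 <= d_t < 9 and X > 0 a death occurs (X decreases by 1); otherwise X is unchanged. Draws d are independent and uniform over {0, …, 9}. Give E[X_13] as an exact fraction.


37/2

X can drop by at most 1 per step and X_0 = 25 > T = 13, so X_t >= 25 − t >= 12 > 0 for every t <= 13: the floor at 0 (the 'and X > 0' condition) never binds. Hence X_13 = X_0 + Σ_{t<13} Y_t with i.i.d. increments Y_t = y(d_t) ∈ {+1, −1, 0}.
Outcome values over d=0..9: [1, 1, -1, -1, -1, -1, -1, -1, -1, 0]
Σy = -5, Σy² = 9, M = 10
μ = -5/10 = -1/2,  σ² = 9/10 − (-1/2)² = 13/20
E[X_13] = 25 + 13·(-1/2) = 37/2


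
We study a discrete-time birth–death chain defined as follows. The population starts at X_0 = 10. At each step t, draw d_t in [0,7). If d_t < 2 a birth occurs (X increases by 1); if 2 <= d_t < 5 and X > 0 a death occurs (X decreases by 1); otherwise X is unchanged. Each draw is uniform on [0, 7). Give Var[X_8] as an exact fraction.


X can drop by at most 1 per step and X_0 = 10 > T = 8, so X_t >= 10 − t >= 2 > 0 for every t <= 8: the floor at 0 (the 'and X > 0' condition) never binds. Hence X_8 = X_0 + Σ_{t<8} Y_t with i.i.d. increments Y_t = y(d_t) ∈ {+1, −1, 0}.
Outcome values over d=0..6: [1, 1, -1, -1, -1, 0, 0]
Σy = -1, Σy² = 5, M = 7
μ = -1/7 = -1/7,  σ² = 5/7 − (-1/7)² = 34/49
Independent increments: Var[X_8] = 8·σ² = 8·(34/49) = 272/49

272/49


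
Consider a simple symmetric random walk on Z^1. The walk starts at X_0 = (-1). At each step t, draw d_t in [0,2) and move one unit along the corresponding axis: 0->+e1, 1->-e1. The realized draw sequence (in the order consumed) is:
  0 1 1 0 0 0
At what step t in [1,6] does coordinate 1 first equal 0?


1

t=0: X=(-1), d=0 → +e1, X_1=(0)
t=1: X=(0), d=1 → -e1, X_2=(-1)
t=2: X=(-1), d=1 → -e1, X_3=(-2)
t=3: X=(-2), d=0 → +e1, X_4=(-1)
t=4: X=(-1), d=0 → +e1, X_5=(0)
t=5: X=(0), d=0 → +e1, X_6=(1)


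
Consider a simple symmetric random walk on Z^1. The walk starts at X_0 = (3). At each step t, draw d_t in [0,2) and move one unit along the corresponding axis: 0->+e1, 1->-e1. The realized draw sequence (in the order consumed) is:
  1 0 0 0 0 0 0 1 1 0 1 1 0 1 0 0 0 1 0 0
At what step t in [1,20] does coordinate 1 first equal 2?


t=0: X=(3), d=1 → -e1, X_1=(2)
t=1: X=(2), d=0 → +e1, X_2=(3)
t=2: X=(3), d=0 → +e1, X_3=(4)
t=3: X=(4), d=0 → +e1, X_4=(5)
t=4: X=(5), d=0 → +e1, X_5=(6)
t=5: X=(6), d=0 → +e1, X_6=(7)
t=6: X=(7), d=0 → +e1, X_7=(8)
t=7: X=(8), d=1 → -e1, X_8=(7)
t=8: X=(7), d=1 → -e1, X_9=(6)
t=9: X=(6), d=0 → +e1, X_10=(7)
t=10: X=(7), d=1 → -e1, X_11=(6)
t=11: X=(6), d=1 → -e1, X_12=(5)
t=12: X=(5), d=0 → +e1, X_13=(6)
t=13: X=(6), d=1 → -e1, X_14=(5)
t=14: X=(5), d=0 → +e1, X_15=(6)
t=15: X=(6), d=0 → +e1, X_16=(7)
t=16: X=(7), d=0 → +e1, X_17=(8)
t=17: X=(8), d=1 → -e1, X_18=(7)
t=18: X=(7), d=0 → +e1, X_19=(8)
t=19: X=(8), d=0 → +e1, X_20=(9)

1


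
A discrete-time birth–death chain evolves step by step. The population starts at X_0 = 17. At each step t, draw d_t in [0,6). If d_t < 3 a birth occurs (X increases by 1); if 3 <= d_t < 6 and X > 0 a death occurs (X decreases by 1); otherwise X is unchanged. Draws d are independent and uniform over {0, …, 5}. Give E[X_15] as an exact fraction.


X can drop by at most 1 per step and X_0 = 17 > T = 15, so X_t >= 17 − t >= 2 > 0 for every t <= 15: the floor at 0 (the 'and X > 0' condition) never binds. Hence X_15 = X_0 + Σ_{t<15} Y_t with i.i.d. increments Y_t = y(d_t) ∈ {+1, −1, 0}.
Outcome values over d=0..5: [1, 1, 1, -1, -1, -1]
Σy = 0, Σy² = 6, M = 6
μ = 0/6 = 0,  σ² = 6/6 − (0)² = 1
E[X_15] = 17 + 15·(0) = 17

17


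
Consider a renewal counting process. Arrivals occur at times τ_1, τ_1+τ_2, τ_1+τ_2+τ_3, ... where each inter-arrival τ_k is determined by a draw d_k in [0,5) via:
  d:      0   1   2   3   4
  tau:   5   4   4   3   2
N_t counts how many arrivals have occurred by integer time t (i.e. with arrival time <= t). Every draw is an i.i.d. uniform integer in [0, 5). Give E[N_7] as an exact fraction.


Inter-arrival values over d=0..4: [5, 4, 4, 3, 2]
Each d has probability 1/5, so the pmf of τ is: f(2) = 1/5, f(3) = 1/5, f(4) = 2/5, f(5) = 1/5
Renewal equation for m(n) = E[N_n]: condition on τ_1 = k (if k <= n, one arrival plus a fresh copy on the remaining n−k steps): m(n) = F(n) + Σ_{k<=n} f(k)·m(n−k), where F(n) = P(τ <= n) and m(0) = 0
m(1) = F(1) = 0
m(2) = F(2) = 1/5
m(3) = F(3) = 2/5
m(4) = F(4) + f(2)·m(2) = 4/5 + 1/5·1/5 = 21/25
m(5) = F(5) + f(2)·m(3) + f(3)·m(2) = 1 + 1/5·2/5 + 1/5·1/5 = 28/25
m(6) = F(6) + f(2)·m(4) + f(3)·m(3) + f(4)·m(2) = 1 + 1/5·21/25 + 1/5·2/5 + 2/5·1/5 = 166/125
m(7) = F(7) + f(2)·m(5) + f(3)·m(4) + f(4)·m(3) + f(5)·m(2) = 1 + 1/5·28/25 + 1/5·21/25 + 2/5·2/5 + 1/5·1/5 = 199/125
E[N_7] = m(7) = 199/125

199/125


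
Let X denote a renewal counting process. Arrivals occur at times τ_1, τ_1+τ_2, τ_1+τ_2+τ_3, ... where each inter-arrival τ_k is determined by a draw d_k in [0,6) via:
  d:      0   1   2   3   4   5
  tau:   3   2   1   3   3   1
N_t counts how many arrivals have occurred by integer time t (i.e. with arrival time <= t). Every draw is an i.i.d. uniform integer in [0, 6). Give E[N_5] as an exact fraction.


Inter-arrival values over d=0..5: [3, 2, 1, 3, 3, 1]
Each d has probability 1/6, so the pmf of τ is: f(1) = 1/3, f(2) = 1/6, f(3) = 1/2
Renewal equation for m(n) = E[N_n]: condition on τ_1 = k (if k <= n, one arrival plus a fresh copy on the remaining n−k steps): m(n) = F(n) + Σ_{k<=n} f(k)·m(n−k), where F(n) = P(τ <= n) and m(0) = 0
m(1) = F(1) = 1/3
m(2) = F(2) + f(1)·m(1) = 1/2 + 1/3·1/3 = 11/18
m(3) = F(3) + f(1)·m(2) + f(2)·m(1) = 1 + 1/3·11/18 + 1/6·1/3 = 34/27
m(4) = F(4) + f(1)·m(3) + f(2)·m(2) + f(3)·m(1) = 1 + 1/3·34/27 + 1/6·11/18 + 1/2·1/3 = 547/324
m(5) = F(5) + f(1)·m(4) + f(2)·m(3) + f(3)·m(2) = 1 + 1/3·547/324 + 1/6·34/27 + 1/2·11/18 = 505/243
E[N_5] = m(5) = 505/243

505/243


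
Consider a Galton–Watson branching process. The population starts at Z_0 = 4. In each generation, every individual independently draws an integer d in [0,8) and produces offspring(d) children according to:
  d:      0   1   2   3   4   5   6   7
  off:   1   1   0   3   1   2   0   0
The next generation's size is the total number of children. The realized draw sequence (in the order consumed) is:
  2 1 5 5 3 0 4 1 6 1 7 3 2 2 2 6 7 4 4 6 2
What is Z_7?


gen 0: Z_0=4, draws=[2, 1, 5, 5], offspring=[0, 1, 2, 2], Z_1=5
gen 1: Z_1=5, draws=[3, 0, 4, 1, 6], offspring=[3, 1, 1, 1, 0], Z_2=6
gen 2: Z_2=6, draws=[1, 7, 3, 2, 2, 2], offspring=[1, 0, 3, 0, 0, 0], Z_3=4
gen 3: Z_3=4, draws=[6, 7, 4, 4], offspring=[0, 0, 1, 1], Z_4=2
gen 4: Z_4=2, draws=[6, 2], offspring=[0, 0], Z_5=0
gen 5: Z_5=0, draws=[], offspring=[], Z_6=0
gen 6: Z_6=0, draws=[], offspring=[], Z_7=0

0


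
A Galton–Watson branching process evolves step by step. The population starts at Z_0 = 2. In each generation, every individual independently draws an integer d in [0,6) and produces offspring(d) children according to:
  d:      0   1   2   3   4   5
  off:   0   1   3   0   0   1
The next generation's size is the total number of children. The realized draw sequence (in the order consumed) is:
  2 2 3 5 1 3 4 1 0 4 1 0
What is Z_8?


gen 0: Z_0=2, draws=[2, 2], offspring=[3, 3], Z_1=6
gen 1: Z_1=6, draws=[3, 5, 1, 3, 4, 1], offspring=[0, 1, 1, 0, 0, 1], Z_2=3
gen 2: Z_2=3, draws=[0, 4, 1], offspring=[0, 0, 1], Z_3=1
gen 3: Z_3=1, draws=[0], offspring=[0], Z_4=0
gen 4: Z_4=0, draws=[], offspring=[], Z_5=0
gen 5: Z_5=0, draws=[], offspring=[], Z_6=0
gen 6: Z_6=0, draws=[], offspring=[], Z_7=0
gen 7: Z_7=0, draws=[], offspring=[], Z_8=0

0


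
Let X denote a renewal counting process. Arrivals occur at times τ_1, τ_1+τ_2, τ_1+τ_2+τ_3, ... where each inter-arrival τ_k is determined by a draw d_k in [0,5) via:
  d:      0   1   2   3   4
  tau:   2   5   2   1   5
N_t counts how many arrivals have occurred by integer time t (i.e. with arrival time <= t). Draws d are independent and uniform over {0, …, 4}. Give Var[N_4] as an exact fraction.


365504/390625

Inter-arrival values over d=0..4: [2, 5, 2, 1, 5]
Each d has probability 1/5, so the pmf of τ is: f(1) = 1/5, f(2) = 2/5, f(5) = 2/5
Let p_n(j) = P(N_n = j), with p_0 = [1]. Condition on τ_1: p_n(0) = P(τ > n), and for j >= 1, p_n(j) = Σ_{k<=n} f(k)·p_{n−k}(j−1)
p_1 = [4/5, 1/5]  (j = 0..1)
p_2 = [2/5, 14/25, 1/25]  (j = 0..2)
p_3 = [2/5, 2/5, 24/125, 1/125]  (j = 0..3)
p_4 = [2/5, 6/25, 38/125, 34/625, 1/625]  (j = 0..4)
E[N_4] = Σ j·p_4(j) = 636/625;  E[N_4²] = Σ j²·p_4(j) = 1232/625
Var[N_4] = 1232/625 − (636/625)² = 365504/390625


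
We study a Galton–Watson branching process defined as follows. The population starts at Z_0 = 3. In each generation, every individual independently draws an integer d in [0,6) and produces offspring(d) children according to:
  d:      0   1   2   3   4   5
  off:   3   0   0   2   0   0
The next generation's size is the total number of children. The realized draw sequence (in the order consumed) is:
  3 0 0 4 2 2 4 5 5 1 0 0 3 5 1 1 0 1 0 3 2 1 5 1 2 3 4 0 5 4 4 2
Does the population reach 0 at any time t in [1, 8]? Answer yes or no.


yes

gen 0: Z_0=3, draws=[3, 0, 0], offspring=[2, 3, 3], Z_1=8
gen 1: Z_1=8, draws=[4, 2, 2, 4, 5, 5, 1, 0], offspring=[0, 0, 0, 0, 0, 0, 0, 3], Z_2=3
gen 2: Z_2=3, draws=[0, 3, 5], offspring=[3, 2, 0], Z_3=5
gen 3: Z_3=5, draws=[1, 1, 0, 1, 0], offspring=[0, 0, 3, 0, 3], Z_4=6
gen 4: Z_4=6, draws=[3, 2, 1, 5, 1, 2], offspring=[2, 0, 0, 0, 0, 0], Z_5=2
gen 5: Z_5=2, draws=[3, 4], offspring=[2, 0], Z_6=2
gen 6: Z_6=2, draws=[0, 5], offspring=[3, 0], Z_7=3
gen 7: Z_7=3, draws=[4, 4, 2], offspring=[0, 0, 0], Z_8=0


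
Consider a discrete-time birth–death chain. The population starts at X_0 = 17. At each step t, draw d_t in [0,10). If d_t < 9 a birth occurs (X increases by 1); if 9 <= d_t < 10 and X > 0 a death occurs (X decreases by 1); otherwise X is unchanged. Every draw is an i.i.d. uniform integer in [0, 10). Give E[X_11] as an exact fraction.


X can drop by at most 1 per step and X_0 = 17 > T = 11, so X_t >= 17 − t >= 6 > 0 for every t <= 11: the floor at 0 (the 'and X > 0' condition) never binds. Hence X_11 = X_0 + Σ_{t<11} Y_t with i.i.d. increments Y_t = y(d_t) ∈ {+1, −1, 0}.
Outcome values over d=0..9: [1, 1, 1, 1, 1, 1, 1, 1, 1, -1]
Σy = 8, Σy² = 10, M = 10
μ = 8/10 = 4/5,  σ² = 10/10 − (4/5)² = 9/25
E[X_11] = 17 + 11·(4/5) = 129/5

129/5


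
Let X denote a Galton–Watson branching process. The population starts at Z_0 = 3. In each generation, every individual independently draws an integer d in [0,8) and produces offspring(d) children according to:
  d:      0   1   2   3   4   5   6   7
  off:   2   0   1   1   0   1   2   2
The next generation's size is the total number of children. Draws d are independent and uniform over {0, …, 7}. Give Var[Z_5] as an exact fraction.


20174267997/1073741824

Outcome values over d=0..7: [2, 0, 1, 1, 0, 1, 2, 2]
Σy = 9, Σy² = 15, M = 8
μ = 9/8 = 9/8,  σ² = 15/8 − (9/8)² = 39/64
V_0 = 0, E_0 = 3
V_1 = 39/64·E_0 + (9/8)²·V_0 = 117/64;  E_1 = 27/8
V_2 = 39/64·E_1 + (9/8)²·V_1 = 17901/4096;  E_2 = 243/64
V_3 = 39/64·E_2 + (9/8)²·V_2 = 2056509/262144;  E_3 = 2187/512
V_4 = 39/64·E_3 + (9/8)²·V_3 = 210247245/16777216;  E_4 = 19683/4096
V_5 = 39/64·E_4 + (9/8)²·V_4 = 20174267997/1073741824;  E_5 = 177147/32768


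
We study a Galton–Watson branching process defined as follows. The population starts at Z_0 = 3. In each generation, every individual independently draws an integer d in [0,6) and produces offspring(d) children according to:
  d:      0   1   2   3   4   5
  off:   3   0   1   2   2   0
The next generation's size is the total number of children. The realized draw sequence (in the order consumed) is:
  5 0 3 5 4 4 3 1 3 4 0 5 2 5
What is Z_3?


8

gen 0: Z_0=3, draws=[5, 0, 3], offspring=[0, 3, 2], Z_1=5
gen 1: Z_1=5, draws=[5, 4, 4, 3, 1], offspring=[0, 2, 2, 2, 0], Z_2=6
gen 2: Z_2=6, draws=[3, 4, 0, 5, 2, 5], offspring=[2, 2, 3, 0, 1, 0], Z_3=8


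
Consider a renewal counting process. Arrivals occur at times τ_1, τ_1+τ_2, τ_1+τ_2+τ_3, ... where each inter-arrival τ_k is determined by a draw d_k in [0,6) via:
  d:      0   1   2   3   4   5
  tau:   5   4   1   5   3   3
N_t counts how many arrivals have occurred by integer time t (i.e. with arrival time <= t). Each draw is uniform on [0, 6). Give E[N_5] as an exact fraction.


Inter-arrival values over d=0..5: [5, 4, 1, 5, 3, 3]
Each d has probability 1/6, so the pmf of τ is: f(1) = 1/6, f(3) = 1/3, f(4) = 1/6, f(5) = 1/3
Renewal equation for m(n) = E[N_n]: condition on τ_1 = k (if k <= n, one arrival plus a fresh copy on the remaining n−k steps): m(n) = F(n) + Σ_{k<=n} f(k)·m(n−k), where F(n) = P(τ <= n) and m(0) = 0
m(1) = F(1) = 1/6
m(2) = F(2) + f(1)·m(1) = 1/6 + 1/6·1/6 = 7/36
m(3) = F(3) + f(1)·m(2) = 1/2 + 1/6·7/36 = 115/216
m(4) = F(4) + f(1)·m(3) + f(3)·m(1) = 2/3 + 1/6·115/216 + 1/3·1/6 = 1051/1296
m(5) = F(5) + f(1)·m(4) + f(3)·m(2) + f(4)·m(1) = 1 + 1/6·1051/1296 + 1/3·7/36 + 1/6·1/6 = 9547/7776
E[N_5] = m(5) = 9547/7776

9547/7776


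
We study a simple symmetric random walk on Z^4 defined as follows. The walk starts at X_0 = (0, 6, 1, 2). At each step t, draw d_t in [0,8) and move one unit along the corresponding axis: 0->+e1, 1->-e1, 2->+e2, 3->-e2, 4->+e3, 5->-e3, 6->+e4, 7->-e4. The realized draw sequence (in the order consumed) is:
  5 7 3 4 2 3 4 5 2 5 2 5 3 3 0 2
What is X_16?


(1, 6, -1, 1)

t=0: X=(0, 6, 1, 2), d=5 → -e3, X_1=(0, 6, 0, 2)
t=1: X=(0, 6, 0, 2), d=7 → -e4, X_2=(0, 6, 0, 1)
t=2: X=(0, 6, 0, 1), d=3 → -e2, X_3=(0, 5, 0, 1)
t=3: X=(0, 5, 0, 1), d=4 → +e3, X_4=(0, 5, 1, 1)
t=4: X=(0, 5, 1, 1), d=2 → +e2, X_5=(0, 6, 1, 1)
t=5: X=(0, 6, 1, 1), d=3 → -e2, X_6=(0, 5, 1, 1)
t=6: X=(0, 5, 1, 1), d=4 → +e3, X_7=(0, 5, 2, 1)
t=7: X=(0, 5, 2, 1), d=5 → -e3, X_8=(0, 5, 1, 1)
t=8: X=(0, 5, 1, 1), d=2 → +e2, X_9=(0, 6, 1, 1)
t=9: X=(0, 6, 1, 1), d=5 → -e3, X_10=(0, 6, 0, 1)
t=10: X=(0, 6, 0, 1), d=2 → +e2, X_11=(0, 7, 0, 1)
t=11: X=(0, 7, 0, 1), d=5 → -e3, X_12=(0, 7, -1, 1)
t=12: X=(0, 7, -1, 1), d=3 → -e2, X_13=(0, 6, -1, 1)
t=13: X=(0, 6, -1, 1), d=3 → -e2, X_14=(0, 5, -1, 1)
t=14: X=(0, 5, -1, 1), d=0 → +e1, X_15=(1, 5, -1, 1)
t=15: X=(1, 5, -1, 1), d=2 → +e2, X_16=(1, 6, -1, 1)


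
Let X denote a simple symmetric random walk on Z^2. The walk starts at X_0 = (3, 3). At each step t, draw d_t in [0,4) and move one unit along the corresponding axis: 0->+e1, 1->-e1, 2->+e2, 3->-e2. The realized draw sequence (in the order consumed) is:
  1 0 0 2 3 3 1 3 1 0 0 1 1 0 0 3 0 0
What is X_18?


t=0: X=(3, 3), d=1 → -e1, X_1=(2, 3)
t=1: X=(2, 3), d=0 → +e1, X_2=(3, 3)
t=2: X=(3, 3), d=0 → +e1, X_3=(4, 3)
t=3: X=(4, 3), d=2 → +e2, X_4=(4, 4)
t=4: X=(4, 4), d=3 → -e2, X_5=(4, 3)
t=5: X=(4, 3), d=3 → -e2, X_6=(4, 2)
t=6: X=(4, 2), d=1 → -e1, X_7=(3, 2)
t=7: X=(3, 2), d=3 → -e2, X_8=(3, 1)
t=8: X=(3, 1), d=1 → -e1, X_9=(2, 1)
t=9: X=(2, 1), d=0 → +e1, X_10=(3, 1)
t=10: X=(3, 1), d=0 → +e1, X_11=(4, 1)
t=11: X=(4, 1), d=1 → -e1, X_12=(3, 1)
t=12: X=(3, 1), d=1 → -e1, X_13=(2, 1)
t=13: X=(2, 1), d=0 → +e1, X_14=(3, 1)
t=14: X=(3, 1), d=0 → +e1, X_15=(4, 1)
t=15: X=(4, 1), d=3 → -e2, X_16=(4, 0)
t=16: X=(4, 0), d=0 → +e1, X_17=(5, 0)
t=17: X=(5, 0), d=0 → +e1, X_18=(6, 0)

(6, 0)


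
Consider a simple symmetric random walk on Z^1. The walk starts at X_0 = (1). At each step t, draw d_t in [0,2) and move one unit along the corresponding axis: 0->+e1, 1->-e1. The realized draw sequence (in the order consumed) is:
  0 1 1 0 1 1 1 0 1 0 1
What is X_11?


t=0: X=(1), d=0 → +e1, X_1=(2)
t=1: X=(2), d=1 → -e1, X_2=(1)
t=2: X=(1), d=1 → -e1, X_3=(0)
t=3: X=(0), d=0 → +e1, X_4=(1)
t=4: X=(1), d=1 → -e1, X_5=(0)
t=5: X=(0), d=1 → -e1, X_6=(-1)
t=6: X=(-1), d=1 → -e1, X_7=(-2)
t=7: X=(-2), d=0 → +e1, X_8=(-1)
t=8: X=(-1), d=1 → -e1, X_9=(-2)
t=9: X=(-2), d=0 → +e1, X_10=(-1)
t=10: X=(-1), d=1 → -e1, X_11=(-2)

(-2)


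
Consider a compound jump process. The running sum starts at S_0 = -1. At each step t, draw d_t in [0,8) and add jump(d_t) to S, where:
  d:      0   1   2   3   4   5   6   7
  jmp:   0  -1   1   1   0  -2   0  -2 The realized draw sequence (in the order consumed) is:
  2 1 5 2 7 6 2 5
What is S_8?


-5

t=0: S=-1, d=2, jump=1, S_1=0
t=1: S=0, d=1, jump=-1, S_2=-1
t=2: S=-1, d=5, jump=-2, S_3=-3
t=3: S=-3, d=2, jump=1, S_4=-2
t=4: S=-2, d=7, jump=-2, S_5=-4
t=5: S=-4, d=6, jump=0, S_6=-4
t=6: S=-4, d=2, jump=1, S_7=-3
t=7: S=-3, d=5, jump=-2, S_8=-5


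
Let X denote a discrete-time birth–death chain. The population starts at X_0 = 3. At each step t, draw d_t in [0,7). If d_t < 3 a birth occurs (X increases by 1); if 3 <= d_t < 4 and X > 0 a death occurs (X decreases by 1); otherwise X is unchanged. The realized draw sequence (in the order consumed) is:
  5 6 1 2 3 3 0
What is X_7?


4

t=0: X=3, d=5 → hold, X_1=3
t=1: X=3, d=6 → hold, X_2=3
t=2: X=3, d=1 → birth, X_3=4
t=3: X=4, d=2 → birth, X_4=5
t=4: X=5, d=3 → death, X_5=4
t=5: X=4, d=3 → death, X_6=3
t=6: X=3, d=0 → birth, X_7=4


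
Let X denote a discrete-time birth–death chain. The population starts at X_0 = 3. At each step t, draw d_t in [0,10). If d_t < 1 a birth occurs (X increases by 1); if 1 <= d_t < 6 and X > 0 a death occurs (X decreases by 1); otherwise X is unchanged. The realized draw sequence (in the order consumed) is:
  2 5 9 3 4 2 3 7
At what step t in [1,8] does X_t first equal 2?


1

t=0: X=3, d=2 → death, X_1=2
t=1: X=2, d=5 → death, X_2=1
t=2: X=1, d=9 → hold, X_3=1
t=3: X=1, d=3 → death, X_4=0
t=4: X=0, d=4 → hold, X_5=0
t=5: X=0, d=2 → hold, X_6=0
t=6: X=0, d=3 → hold, X_7=0
t=7: X=0, d=7 → hold, X_8=0


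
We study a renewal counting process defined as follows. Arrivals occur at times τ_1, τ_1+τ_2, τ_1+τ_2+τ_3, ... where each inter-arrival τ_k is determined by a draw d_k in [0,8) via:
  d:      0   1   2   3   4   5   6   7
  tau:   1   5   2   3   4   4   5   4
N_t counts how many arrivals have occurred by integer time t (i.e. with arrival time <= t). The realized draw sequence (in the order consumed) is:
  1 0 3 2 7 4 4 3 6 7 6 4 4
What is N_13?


4

draw d_1=1: τ_1=5, arrival time A_1=5
draw d_2=0: τ_2=1, arrival time A_2=6
draw d_3=3: τ_3=3, arrival time A_3=9
draw d_4=2: τ_4=2, arrival time A_4=11
draw d_5=7: τ_5=4, arrival time A_5=15
draw d_6=4: τ_6=4, arrival time A_6=19
draw d_7=4: τ_7=4, arrival time A_7=23
draw d_8=3: τ_8=3, arrival time A_8=26
draw d_9=6: τ_9=5, arrival time A_9=31
draw d_10=7: τ_10=4, arrival time A_10=35
draw d_11=6: τ_11=5, arrival time A_11=40
draw d_12=4: τ_12=4, arrival time A_12=44
draw d_13=4: τ_13=4, arrival time A_13=48
N_t over t=0..13: 0:0 1:0 2:0 3:0 4:0 5:1 6:2 7:2 8:2 9:3 10:3 11:4 12:4 13:4


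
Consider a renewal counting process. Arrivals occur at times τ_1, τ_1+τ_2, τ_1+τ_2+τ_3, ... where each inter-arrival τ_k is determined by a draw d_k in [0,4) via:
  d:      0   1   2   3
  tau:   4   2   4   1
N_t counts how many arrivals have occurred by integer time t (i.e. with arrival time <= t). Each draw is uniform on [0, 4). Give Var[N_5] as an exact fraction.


Inter-arrival values over d=0..3: [4, 2, 4, 1]
Each d has probability 1/4, so the pmf of τ is: f(1) = 1/4, f(2) = 1/4, f(4) = 1/2
Let p_n(j) = P(N_n = j), with p_0 = [1]. Condition on τ_1: p_n(0) = P(τ > n), and for j >= 1, p_n(j) = Σ_{k<=n} f(k)·p_{n−k}(j−1)
p_1 = [3/4, 1/4]  (j = 0..1)
p_2 = [1/2, 7/16, 1/16]  (j = 0..2)
p_3 = [1/2, 5/16, 11/64, 1/64]  (j = 0..3)
p_4 = [0, 3/4, 3/16, 15/256, 1/256]  (j = 0..4)
p_5 = [0, 1/2, 25/64, 23/256, 19/1024, 1/1024]  (j = 0..5)
E[N_5] = Σ j·p_5(j) = 1669/1024;  E[N_5²] = Σ j²·p_5(j) = 3269/1024
Var[N_5] = 3269/1024 − (1669/1024)² = 561895/1048576

561895/1048576


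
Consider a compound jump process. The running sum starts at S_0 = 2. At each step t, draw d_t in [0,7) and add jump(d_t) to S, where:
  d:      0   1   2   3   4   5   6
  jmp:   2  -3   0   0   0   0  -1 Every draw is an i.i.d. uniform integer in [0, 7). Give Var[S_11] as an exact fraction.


1034/49

Outcome values over d=0..6: [2, -3, 0, 0, 0, 0, -1]
Σy = -2, Σy² = 14, M = 7
μ = -2/7 = -2/7,  σ² = 14/7 − (-2/7)² = 94/49
Independent increments: Var[S_11] = 11·σ² = 11·(94/49) = 1034/49


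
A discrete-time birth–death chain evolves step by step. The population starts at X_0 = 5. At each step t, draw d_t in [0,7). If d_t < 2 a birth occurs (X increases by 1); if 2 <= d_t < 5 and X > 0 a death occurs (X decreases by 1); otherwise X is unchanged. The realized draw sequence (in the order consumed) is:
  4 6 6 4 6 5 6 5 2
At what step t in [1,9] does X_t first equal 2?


t=0: X=5, d=4 → death, X_1=4
t=1: X=4, d=6 → hold, X_2=4
t=2: X=4, d=6 → hold, X_3=4
t=3: X=4, d=4 → death, X_4=3
t=4: X=3, d=6 → hold, X_5=3
t=5: X=3, d=5 → hold, X_6=3
t=6: X=3, d=6 → hold, X_7=3
t=7: X=3, d=5 → hold, X_8=3
t=8: X=3, d=2 → death, X_9=2

9


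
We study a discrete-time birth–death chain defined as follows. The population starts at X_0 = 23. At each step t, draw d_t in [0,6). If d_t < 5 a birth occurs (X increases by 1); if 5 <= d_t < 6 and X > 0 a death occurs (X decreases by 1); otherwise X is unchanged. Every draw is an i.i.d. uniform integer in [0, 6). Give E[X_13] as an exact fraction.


X can drop by at most 1 per step and X_0 = 23 > T = 13, so X_t >= 23 − t >= 10 > 0 for every t <= 13: the floor at 0 (the 'and X > 0' condition) never binds. Hence X_13 = X_0 + Σ_{t<13} Y_t with i.i.d. increments Y_t = y(d_t) ∈ {+1, −1, 0}.
Outcome values over d=0..5: [1, 1, 1, 1, 1, -1]
Σy = 4, Σy² = 6, M = 6
μ = 4/6 = 2/3,  σ² = 6/6 − (2/3)² = 5/9
E[X_13] = 23 + 13·(2/3) = 95/3

95/3


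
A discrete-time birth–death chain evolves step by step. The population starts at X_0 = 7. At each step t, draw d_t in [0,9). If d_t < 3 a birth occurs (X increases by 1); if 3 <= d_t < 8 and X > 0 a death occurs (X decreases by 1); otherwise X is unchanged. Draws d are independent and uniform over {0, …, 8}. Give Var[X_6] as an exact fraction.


136/27

X can drop by at most 1 per step and X_0 = 7 > T = 6, so X_t >= 7 − t >= 1 > 0 for every t <= 6: the floor at 0 (the 'and X > 0' condition) never binds. Hence X_6 = X_0 + Σ_{t<6} Y_t with i.i.d. increments Y_t = y(d_t) ∈ {+1, −1, 0}.
Outcome values over d=0..8: [1, 1, 1, -1, -1, -1, -1, -1, 0]
Σy = -2, Σy² = 8, M = 9
μ = -2/9 = -2/9,  σ² = 8/9 − (-2/9)² = 68/81
Independent increments: Var[X_6] = 6·σ² = 6·(68/81) = 136/27


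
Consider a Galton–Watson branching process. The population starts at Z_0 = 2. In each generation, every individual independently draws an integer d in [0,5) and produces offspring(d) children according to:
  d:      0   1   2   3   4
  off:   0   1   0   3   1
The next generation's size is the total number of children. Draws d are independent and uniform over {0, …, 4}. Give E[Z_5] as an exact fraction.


Outcome values over d=0..4: [0, 1, 0, 3, 1]
Σy = 5, Σy² = 11, M = 5
μ = 5/5 = 1,  σ² = 11/5 − (1)² = 6/5
E[Z_0] = 2
E[Z_1] = 1·E[Z_0] = 2
E[Z_2] = 1·E[Z_1] = 2
E[Z_3] = 1·E[Z_2] = 2
E[Z_4] = 1·E[Z_3] = 2
E[Z_5] = 1·E[Z_4] = 2

2


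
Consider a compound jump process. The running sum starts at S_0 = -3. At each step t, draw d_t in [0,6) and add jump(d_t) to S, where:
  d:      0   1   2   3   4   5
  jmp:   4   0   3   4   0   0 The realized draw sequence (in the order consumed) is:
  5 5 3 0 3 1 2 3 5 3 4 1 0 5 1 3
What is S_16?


t=0: S=-3, d=5, jump=0, S_1=-3
t=1: S=-3, d=5, jump=0, S_2=-3
t=2: S=-3, d=3, jump=4, S_3=1
t=3: S=1, d=0, jump=4, S_4=5
t=4: S=5, d=3, jump=4, S_5=9
t=5: S=9, d=1, jump=0, S_6=9
t=6: S=9, d=2, jump=3, S_7=12
t=7: S=12, d=3, jump=4, S_8=16
t=8: S=16, d=5, jump=0, S_9=16
t=9: S=16, d=3, jump=4, S_10=20
t=10: S=20, d=4, jump=0, S_11=20
t=11: S=20, d=1, jump=0, S_12=20
t=12: S=20, d=0, jump=4, S_13=24
t=13: S=24, d=5, jump=0, S_14=24
t=14: S=24, d=1, jump=0, S_15=24
t=15: S=24, d=3, jump=4, S_16=28

28


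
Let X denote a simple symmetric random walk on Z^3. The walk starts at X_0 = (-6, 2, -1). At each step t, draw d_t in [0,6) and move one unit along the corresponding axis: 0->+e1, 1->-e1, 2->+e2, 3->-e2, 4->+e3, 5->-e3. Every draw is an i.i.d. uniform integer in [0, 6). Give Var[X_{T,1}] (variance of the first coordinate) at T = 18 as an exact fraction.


6

Outcome values over d=0..5: [1, -1, 0, 0, 0, 0]
Σy = 0, Σy² = 2, M = 6
μ = 0/6 = 0,  σ² = 2/6 − (0)² = 1/3
Independent increments: Var[X_18] = 18·σ² = 18·(1/3) = 6


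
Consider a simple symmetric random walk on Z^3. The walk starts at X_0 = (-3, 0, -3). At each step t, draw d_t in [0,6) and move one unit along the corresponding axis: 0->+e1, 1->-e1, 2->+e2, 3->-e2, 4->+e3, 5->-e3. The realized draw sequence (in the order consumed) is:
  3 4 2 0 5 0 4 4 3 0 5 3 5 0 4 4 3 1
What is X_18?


(0, -3, -1)

t=0: X=(-3, 0, -3), d=3 → -e2, X_1=(-3, -1, -3)
t=1: X=(-3, -1, -3), d=4 → +e3, X_2=(-3, -1, -2)
t=2: X=(-3, -1, -2), d=2 → +e2, X_3=(-3, 0, -2)
t=3: X=(-3, 0, -2), d=0 → +e1, X_4=(-2, 0, -2)
t=4: X=(-2, 0, -2), d=5 → -e3, X_5=(-2, 0, -3)
t=5: X=(-2, 0, -3), d=0 → +e1, X_6=(-1, 0, -3)
t=6: X=(-1, 0, -3), d=4 → +e3, X_7=(-1, 0, -2)
t=7: X=(-1, 0, -2), d=4 → +e3, X_8=(-1, 0, -1)
t=8: X=(-1, 0, -1), d=3 → -e2, X_9=(-1, -1, -1)
t=9: X=(-1, -1, -1), d=0 → +e1, X_10=(0, -1, -1)
t=10: X=(0, -1, -1), d=5 → -e3, X_11=(0, -1, -2)
t=11: X=(0, -1, -2), d=3 → -e2, X_12=(0, -2, -2)
t=12: X=(0, -2, -2), d=5 → -e3, X_13=(0, -2, -3)
t=13: X=(0, -2, -3), d=0 → +e1, X_14=(1, -2, -3)
t=14: X=(1, -2, -3), d=4 → +e3, X_15=(1, -2, -2)
t=15: X=(1, -2, -2), d=4 → +e3, X_16=(1, -2, -1)
t=16: X=(1, -2, -1), d=3 → -e2, X_17=(1, -3, -1)
t=17: X=(1, -3, -1), d=1 → -e1, X_18=(0, -3, -1)
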